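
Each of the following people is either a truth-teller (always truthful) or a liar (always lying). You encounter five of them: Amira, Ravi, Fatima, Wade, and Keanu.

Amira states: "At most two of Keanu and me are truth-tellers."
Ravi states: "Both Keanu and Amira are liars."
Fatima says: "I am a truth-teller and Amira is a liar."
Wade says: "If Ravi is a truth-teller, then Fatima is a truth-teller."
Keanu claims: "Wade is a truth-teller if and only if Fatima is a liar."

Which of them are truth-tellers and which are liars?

Amira: truth-teller, Ravi: liar, Fatima: liar, Wade: truth-teller, Keanu: truth-teller

Regardless of anyone's role, Amira's statement is true, so Amira is a truth-teller.
With that fixed, Ravi's statement is false, so Ravi is a liar.
With that fixed, Fatima's statement is false, so Fatima is a liar.
With that fixed, Wade's statement is true, so Wade is a truth-teller.
With that fixed, Keanu's statement is true, so Keanu is a truth-teller.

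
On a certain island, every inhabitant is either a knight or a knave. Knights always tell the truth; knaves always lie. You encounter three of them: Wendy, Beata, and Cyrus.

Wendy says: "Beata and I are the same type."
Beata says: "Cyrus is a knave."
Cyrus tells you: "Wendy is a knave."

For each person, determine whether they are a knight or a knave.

Consider Wendy. Suppose Wendy is a knave.
Then no assignment of the remaining roles makes every statement match its speaker's type — contradiction.
So Wendy is a knight.
With that fixed, Cyrus's statement is false, so Cyrus is a knave.
With that fixed, Beata's statement is true, so Beata is a knight.

Wendy: knight, Beata: knight, Cyrus: knave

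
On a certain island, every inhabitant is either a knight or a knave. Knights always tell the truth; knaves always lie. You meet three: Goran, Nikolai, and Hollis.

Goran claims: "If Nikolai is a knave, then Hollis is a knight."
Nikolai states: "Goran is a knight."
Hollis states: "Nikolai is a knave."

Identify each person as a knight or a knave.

Consider Goran. Suppose Goran is a knave.
Then no assignment of the remaining roles makes every statement match its speaker's type — contradiction.
So Goran is a knight.
With that fixed, Nikolai's statement is true, so Nikolai is a knight.
With that fixed, Hollis's statement is false, so Hollis is a knave.

Goran: knight, Nikolai: knight, Hollis: knave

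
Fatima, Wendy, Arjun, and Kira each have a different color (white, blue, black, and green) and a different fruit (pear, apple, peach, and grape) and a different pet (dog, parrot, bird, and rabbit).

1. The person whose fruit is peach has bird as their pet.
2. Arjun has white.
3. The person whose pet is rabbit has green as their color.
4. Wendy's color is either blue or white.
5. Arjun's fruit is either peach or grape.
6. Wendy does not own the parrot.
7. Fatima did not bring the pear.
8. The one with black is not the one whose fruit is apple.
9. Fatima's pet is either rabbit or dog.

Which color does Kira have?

black

With clues 1–2, white is impossible for Kira's color.
With clues 1–4, blue is impossible for Kira's color.
With clues 1–9, green is impossible for Kira's color.
That leaves black.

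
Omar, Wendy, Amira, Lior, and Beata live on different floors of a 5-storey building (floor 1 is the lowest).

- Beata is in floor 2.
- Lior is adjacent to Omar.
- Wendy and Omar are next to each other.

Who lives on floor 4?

Omar

With clue 1, Beata is ruled out for floor 4.
With clues 1–2, Amira and Wendy are ruled out for floor 4.
With clues 1–3, Lior is ruled out for floor 4.
So floor 4 is Omar.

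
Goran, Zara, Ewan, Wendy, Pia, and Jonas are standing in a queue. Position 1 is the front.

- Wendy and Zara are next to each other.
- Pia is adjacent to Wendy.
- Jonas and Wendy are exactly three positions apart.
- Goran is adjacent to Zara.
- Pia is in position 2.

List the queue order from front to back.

From clues 1–2: Wendy is in {2,3,4,5}.
From clues 1–4: Zara is in {2,3,4,5}.
From clues 1–5: Ewan → position 1, Pia → position 2, Wendy → position 3, Zara → position 4, Goran → position 5, Jonas → position 6.

Ewan, Pia, Wendy, Zara, Goran, Jonas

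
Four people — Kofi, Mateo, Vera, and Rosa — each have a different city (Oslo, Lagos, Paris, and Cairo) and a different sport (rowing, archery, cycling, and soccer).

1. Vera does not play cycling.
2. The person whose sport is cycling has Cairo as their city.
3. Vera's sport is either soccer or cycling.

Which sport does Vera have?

Clue 1 rules out cycling for Vera's sport.
With clues 1–3, archery and rowing are impossible for Vera's sport.
That leaves soccer.

soccer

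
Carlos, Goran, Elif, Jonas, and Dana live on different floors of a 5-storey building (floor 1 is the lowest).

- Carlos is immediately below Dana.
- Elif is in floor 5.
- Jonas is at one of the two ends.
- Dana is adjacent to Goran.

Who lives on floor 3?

With clues 1–2, Elif is ruled out for floor 3.
With clues 1–3, Goran and Jonas are ruled out for floor 3.
With clues 1–4, Carlos is ruled out for floor 3.
So floor 3 is Dana.

Dana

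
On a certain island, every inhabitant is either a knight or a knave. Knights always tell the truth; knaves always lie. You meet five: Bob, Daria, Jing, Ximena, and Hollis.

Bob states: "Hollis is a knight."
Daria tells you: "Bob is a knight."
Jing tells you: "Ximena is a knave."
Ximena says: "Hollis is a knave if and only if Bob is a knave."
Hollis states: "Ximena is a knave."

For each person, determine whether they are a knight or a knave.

Consider Bob. Suppose Bob is a knight.
Then no assignment of the remaining roles makes every statement match its speaker's type — contradiction.
So Bob is a knave.
With that fixed, Daria's statement is false, so Daria is a knave.
Consider Jing. Suppose Jing is a knight.
Then no assignment of the remaining roles makes every statement match its speaker's type — contradiction.
So Jing is a knave.
Consider Ximena. Suppose Ximena is a knave.
Then Jing's statement comes out true, contradicting Jing being a knave.
So Ximena is a knight.
With that fixed, Hollis's statement is false, so Hollis is a knave.

Bob: knave, Daria: knave, Jing: knave, Ximena: knight, Hollis: knave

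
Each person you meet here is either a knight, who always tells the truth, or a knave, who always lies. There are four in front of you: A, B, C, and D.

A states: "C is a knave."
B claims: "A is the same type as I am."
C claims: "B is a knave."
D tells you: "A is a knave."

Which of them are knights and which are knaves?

A: knight, B: knight, C: knave, D: knave

Consider A. Suppose A is a knave.
Then whichever role B has, B's statement has the wrong truth value — contradiction.
So A is a knight.
With that fixed, D's statement is false, so D is a knave.
Consider B. Suppose B is a knave.
Then no assignment of the remaining roles makes every statement match its speaker's type — contradiction.
So B is a knight.
With that fixed, C's statement is false, so C is a knave.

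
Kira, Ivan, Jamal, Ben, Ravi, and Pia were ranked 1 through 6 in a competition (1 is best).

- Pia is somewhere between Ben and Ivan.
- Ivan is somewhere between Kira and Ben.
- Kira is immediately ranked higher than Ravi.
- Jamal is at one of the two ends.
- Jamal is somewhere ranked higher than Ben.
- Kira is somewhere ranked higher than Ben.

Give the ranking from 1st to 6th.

From clue 1: Pia is in {2,3,4,5}.
From clues 1–2: Ivan is in {2,3,4,5}.
From clues 1–3: Ivan is in {3,4}.
From clues 1–5: Jamal → rank 1, Ivan → rank 4.
From clues 1–6: Kira → rank 2, Ravi → rank 3, Pia → rank 5, Ben → rank 6.

Jamal, Kira, Ravi, Ivan, Pia, Ben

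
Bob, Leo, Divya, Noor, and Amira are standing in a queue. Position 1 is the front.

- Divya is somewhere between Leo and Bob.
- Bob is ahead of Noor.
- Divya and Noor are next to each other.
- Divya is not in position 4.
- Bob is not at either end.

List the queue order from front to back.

From clue 1: Divya is in {2,3,4}.
From clues 1–3: Bob is in {1,2}.
From clues 1–5: Amira → position 1, Bob → position 2, Divya → position 3, Noor → position 4, Leo → position 5.

Amira, Bob, Divya, Noor, Leo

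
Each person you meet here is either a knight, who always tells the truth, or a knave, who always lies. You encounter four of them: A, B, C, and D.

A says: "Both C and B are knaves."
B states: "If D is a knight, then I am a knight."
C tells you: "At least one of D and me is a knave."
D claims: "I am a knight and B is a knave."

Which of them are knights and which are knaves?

A: knave, B: knight, C: knight, D: knave

Consider A. Suppose A is a knight.
Then no assignment of the remaining roles makes every statement match its speaker's type — contradiction.
So A is a knave.
Consider B. Suppose B is a knave.
Then no assignment of the remaining roles makes every statement match its speaker's type — contradiction.
So B is a knight.
With that fixed, D's statement is false, so D is a knave.
With that fixed, C's statement is true, so C is a knight.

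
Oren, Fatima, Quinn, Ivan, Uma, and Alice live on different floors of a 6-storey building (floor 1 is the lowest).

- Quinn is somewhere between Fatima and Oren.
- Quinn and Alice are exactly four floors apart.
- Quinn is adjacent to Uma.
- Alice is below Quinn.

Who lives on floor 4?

With clues 1–2, Alice and Quinn are ruled out for floor 4.
With clues 1–4, Fatima, Ivan, and Oren are ruled out for floor 4.
So floor 4 is Uma.

Uma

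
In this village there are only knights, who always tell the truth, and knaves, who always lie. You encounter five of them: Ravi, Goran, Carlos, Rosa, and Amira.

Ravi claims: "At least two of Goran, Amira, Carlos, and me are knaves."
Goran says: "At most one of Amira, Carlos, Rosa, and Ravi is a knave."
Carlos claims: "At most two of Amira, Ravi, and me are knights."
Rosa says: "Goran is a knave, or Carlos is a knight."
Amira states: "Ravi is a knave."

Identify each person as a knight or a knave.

Ravi: knave, Goran: knight, Carlos: knight, Rosa: knight, Amira: knight

Consider Ravi. Suppose Ravi is a knight.
Then no assignment of the remaining roles makes every statement match its speaker's type — contradiction.
So Ravi is a knave.
With that fixed, Carlos's statement is true, so Carlos is a knight.
With that fixed, Rosa's statement is true, so Rosa is a knight.
With that fixed, Amira's statement is true, so Amira is a knight.
With that fixed, Goran's statement is true, so Goran is a knight.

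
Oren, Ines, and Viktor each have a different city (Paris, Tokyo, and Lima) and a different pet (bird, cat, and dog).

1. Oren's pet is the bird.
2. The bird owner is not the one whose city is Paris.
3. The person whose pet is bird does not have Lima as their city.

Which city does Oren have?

Tokyo

With clues 1–2, Paris is impossible for Oren's city.
With clues 1–3, Lima is impossible for Oren's city.
That leaves Tokyo.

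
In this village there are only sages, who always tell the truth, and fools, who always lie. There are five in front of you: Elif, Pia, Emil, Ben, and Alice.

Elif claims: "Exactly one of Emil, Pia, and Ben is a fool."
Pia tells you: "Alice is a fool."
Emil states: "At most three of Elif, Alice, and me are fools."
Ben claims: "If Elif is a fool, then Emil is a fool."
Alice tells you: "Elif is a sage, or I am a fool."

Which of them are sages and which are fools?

Elif: sage, Pia: fool, Emil: sage, Ben: sage, Alice: sage

Regardless of anyone's role, Emil's statement is true, so Emil is a sage.
Consider Elif. Suppose Elif is a fool.
Then whichever role Alice has, Alice's statement has the wrong truth value — contradiction.
So Elif is a sage.
With that fixed, Ben's statement is true, so Ben is a sage.
With that fixed, Alice's statement is true, so Alice is a sage.
With that fixed, Pia's statement is false, so Pia is a fool.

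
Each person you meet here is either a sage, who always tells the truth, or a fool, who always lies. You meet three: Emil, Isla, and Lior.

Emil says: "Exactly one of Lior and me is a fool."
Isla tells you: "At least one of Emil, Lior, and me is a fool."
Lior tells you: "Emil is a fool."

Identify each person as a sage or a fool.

Emil: sage, Isla: sage, Lior: fool

Consider Emil. Suppose Emil is a fool.
Then no assignment of the remaining roles makes every statement match its speaker's type — contradiction.
So Emil is a sage.
With that fixed, Lior's statement is false, so Lior is a fool.
With that fixed, Isla's statement is true, so Isla is a sage.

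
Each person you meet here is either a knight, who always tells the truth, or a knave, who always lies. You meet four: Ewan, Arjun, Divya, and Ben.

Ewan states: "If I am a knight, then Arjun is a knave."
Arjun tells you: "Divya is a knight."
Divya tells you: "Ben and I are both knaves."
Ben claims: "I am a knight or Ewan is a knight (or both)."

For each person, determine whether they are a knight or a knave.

Ewan: knight, Arjun: knave, Divya: knave, Ben: knight

Consider Ewan. Suppose Ewan is a knave.
Then Ewan's own statement would have to be false, but it can't be — contradiction.
So Ewan is a knight.
With that fixed, Ben's statement is true, so Ben is a knight.
With that fixed, Divya's statement is false, so Divya is a knave.
With that fixed, Arjun's statement is false, so Arjun is a knave.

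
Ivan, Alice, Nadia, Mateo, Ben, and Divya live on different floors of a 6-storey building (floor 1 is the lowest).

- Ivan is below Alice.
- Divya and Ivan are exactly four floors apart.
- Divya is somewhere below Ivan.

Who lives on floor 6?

Alice

With clue 1, Ivan is ruled out for floor 6.
With clues 1–3, Ben, Divya, Mateo, and Nadia are ruled out for floor 6.
So floor 6 is Alice.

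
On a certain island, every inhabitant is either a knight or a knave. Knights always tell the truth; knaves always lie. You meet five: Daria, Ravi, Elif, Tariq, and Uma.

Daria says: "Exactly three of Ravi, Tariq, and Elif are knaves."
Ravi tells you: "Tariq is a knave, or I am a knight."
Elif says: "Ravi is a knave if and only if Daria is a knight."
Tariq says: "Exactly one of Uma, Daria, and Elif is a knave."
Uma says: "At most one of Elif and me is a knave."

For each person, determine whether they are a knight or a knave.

Daria: knave, Ravi: knight, Elif: knight, Tariq: knight, Uma: knight

Consider Daria. Suppose Daria is a knight.
Then no assignment of the remaining roles makes every statement match its speaker's type — contradiction.
So Daria is a knave.
Consider Ravi. Suppose Ravi is a knave.
Then no assignment of the remaining roles makes every statement match its speaker's type — contradiction.
So Ravi is a knight.
With that fixed, Elif's statement is true, so Elif is a knight.
With that fixed, Uma's statement is true, so Uma is a knight.
With that fixed, Tariq's statement is true, so Tariq is a knight.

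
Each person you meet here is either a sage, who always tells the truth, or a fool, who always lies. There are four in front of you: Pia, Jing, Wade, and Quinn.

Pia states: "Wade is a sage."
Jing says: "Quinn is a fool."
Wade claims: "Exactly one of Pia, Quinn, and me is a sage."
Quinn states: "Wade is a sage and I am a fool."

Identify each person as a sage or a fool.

Pia: fool, Jing: sage, Wade: fool, Quinn: fool

Consider Pia. Suppose Pia is a sage.
Then no assignment of the remaining roles makes every statement match its speaker's type — contradiction.
So Pia is a fool.
Consider Jing. Suppose Jing is a fool.
Then no assignment of the remaining roles makes every statement match its speaker's type — contradiction.
So Jing is a sage.
Consider Wade. Suppose Wade is a sage.
Then Pia's statement comes out true, contradicting Pia being a fool.
So Wade is a fool.
With that fixed, Quinn's statement is false, so Quinn is a fool.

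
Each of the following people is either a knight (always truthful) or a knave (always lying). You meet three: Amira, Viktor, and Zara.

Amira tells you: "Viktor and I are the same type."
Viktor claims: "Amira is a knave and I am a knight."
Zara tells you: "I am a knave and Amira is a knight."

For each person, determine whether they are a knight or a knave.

Amira: knave, Viktor: knight, Zara: knave

Consider Amira. Suppose Amira is a knight.
Then whichever role Zara has, Zara's statement has the wrong truth value — contradiction.
So Amira is a knave.
With that fixed, Zara's statement is false, so Zara is a knave.
Consider Viktor. Suppose Viktor is a knave.
Then Amira's statement comes out true, contradicting Amira being a knave.
So Viktor is a knight.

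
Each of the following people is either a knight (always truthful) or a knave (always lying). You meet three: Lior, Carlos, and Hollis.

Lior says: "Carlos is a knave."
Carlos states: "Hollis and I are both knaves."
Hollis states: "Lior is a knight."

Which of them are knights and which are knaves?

Lior: knight, Carlos: knave, Hollis: knight

Consider Lior. Suppose Lior is a knave.
Then no assignment of the remaining roles makes every statement match its speaker's type — contradiction.
So Lior is a knight.
With that fixed, Hollis's statement is true, so Hollis is a knight.
With that fixed, Carlos's statement is false, so Carlos is a knave.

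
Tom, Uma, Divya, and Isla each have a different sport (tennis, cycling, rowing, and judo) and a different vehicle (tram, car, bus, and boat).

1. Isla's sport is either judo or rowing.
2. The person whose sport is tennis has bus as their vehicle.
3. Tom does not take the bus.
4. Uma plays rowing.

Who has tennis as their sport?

Divya

Clue 1 rules out Isla for the one with sport tennis.
With clues 1–3, Tom is impossible for the one with sport tennis.
With clues 1–4, Uma is impossible for the one with sport tennis.
That leaves Divya.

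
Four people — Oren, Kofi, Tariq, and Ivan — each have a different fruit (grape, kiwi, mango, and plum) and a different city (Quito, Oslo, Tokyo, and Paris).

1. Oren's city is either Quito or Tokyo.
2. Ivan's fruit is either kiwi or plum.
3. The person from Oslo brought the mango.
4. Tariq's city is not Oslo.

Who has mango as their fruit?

Kofi

With clues 1–2, Ivan is impossible for the one with fruit mango.
With clues 1–3, Oren is impossible for the one with fruit mango.
With clues 1–4, Tariq is impossible for the one with fruit mango.
That leaves Kofi.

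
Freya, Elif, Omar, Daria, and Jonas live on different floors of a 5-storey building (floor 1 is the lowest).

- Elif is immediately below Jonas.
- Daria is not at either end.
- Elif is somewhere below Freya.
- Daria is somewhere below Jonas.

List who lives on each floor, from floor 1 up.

From clue 1: Elif is in {1,2,3,4}.
From clues 1–2: Daria is in {2,3,4}.
From clues 1–3: Freya is in {3,4,5}.
From clues 1–4: Omar → floor 1, Daria → floor 2, Elif → floor 3, Jonas → floor 4, Freya → floor 5.

Omar, Daria, Elif, Jonas, Freya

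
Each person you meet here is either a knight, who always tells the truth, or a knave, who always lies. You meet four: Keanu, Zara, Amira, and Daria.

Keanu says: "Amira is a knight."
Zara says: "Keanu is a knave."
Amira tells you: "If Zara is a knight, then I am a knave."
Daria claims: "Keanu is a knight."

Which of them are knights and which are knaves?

Keanu: knight, Zara: knave, Amira: knight, Daria: knight

Consider Keanu. Suppose Keanu is a knave.
Then no assignment of the remaining roles makes every statement match its speaker's type — contradiction.
So Keanu is a knight.
With that fixed, Zara's statement is false, so Zara is a knave.
With that fixed, Amira's statement is true, so Amira is a knight.
With that fixed, Daria's statement is true, so Daria is a knight.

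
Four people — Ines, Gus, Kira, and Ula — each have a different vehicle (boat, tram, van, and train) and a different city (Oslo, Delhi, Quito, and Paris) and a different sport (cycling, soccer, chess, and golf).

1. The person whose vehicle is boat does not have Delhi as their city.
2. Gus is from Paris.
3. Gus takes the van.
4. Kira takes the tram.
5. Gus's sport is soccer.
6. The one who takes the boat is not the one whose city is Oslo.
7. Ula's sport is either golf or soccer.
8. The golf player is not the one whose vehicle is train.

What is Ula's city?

With clues 1–2, Paris is impossible for Ula's city.
With clues 1–8, Delhi and Oslo are impossible for Ula's city.
That leaves Quito.

Quito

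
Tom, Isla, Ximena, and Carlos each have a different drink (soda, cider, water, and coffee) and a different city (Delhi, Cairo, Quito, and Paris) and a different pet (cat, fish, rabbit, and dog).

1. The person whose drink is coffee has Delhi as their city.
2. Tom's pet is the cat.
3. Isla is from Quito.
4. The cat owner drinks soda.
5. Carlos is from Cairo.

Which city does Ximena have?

Delhi

With clues 1–3, Quito is impossible for Ximena's city.
With clues 1–5, Cairo and Paris are impossible for Ximena's city.
That leaves Delhi.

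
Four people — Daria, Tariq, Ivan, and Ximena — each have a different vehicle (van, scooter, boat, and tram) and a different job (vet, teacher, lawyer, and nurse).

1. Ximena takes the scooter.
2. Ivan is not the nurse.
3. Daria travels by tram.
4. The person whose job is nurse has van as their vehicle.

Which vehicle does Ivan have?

boat

Clue 1 rules out scooter for Ivan's vehicle.
With clues 1–3, tram is impossible for Ivan's vehicle.
With clues 1–4, van is impossible for Ivan's vehicle.
That leaves boat.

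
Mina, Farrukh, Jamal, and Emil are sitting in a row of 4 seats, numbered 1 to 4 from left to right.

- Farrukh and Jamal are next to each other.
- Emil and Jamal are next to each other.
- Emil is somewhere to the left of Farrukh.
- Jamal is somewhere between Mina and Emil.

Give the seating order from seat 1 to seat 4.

From clues 1–2: Mina is in {1,4}.
From clues 1–4: Emil → seat 1, Jamal → seat 2, Farrukh → seat 3, Mina → seat 4.

Emil, Jamal, Farrukh, Mina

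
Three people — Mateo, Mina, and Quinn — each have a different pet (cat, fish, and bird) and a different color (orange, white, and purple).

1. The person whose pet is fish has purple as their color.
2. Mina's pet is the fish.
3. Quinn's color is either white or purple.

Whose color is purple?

With clues 1–2, Mateo and Quinn are impossible for the one with color purple.
That leaves Mina.

Mina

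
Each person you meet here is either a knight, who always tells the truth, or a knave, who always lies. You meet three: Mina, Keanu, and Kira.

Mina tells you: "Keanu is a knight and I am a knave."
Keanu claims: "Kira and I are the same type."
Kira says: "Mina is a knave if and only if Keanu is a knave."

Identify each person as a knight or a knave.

Mina: knave, Keanu: knave, Kira: knight

Consider Mina. Suppose Mina is a knight.
Then Mina's own statement would have to be true, but it can't be — contradiction.
So Mina is a knave.
Consider Keanu. Suppose Keanu is a knight.
Then Mina's statement comes out true, contradicting Mina being a knave.
So Keanu is a knave.
With that fixed, Kira's statement is true, so Kira is a knight.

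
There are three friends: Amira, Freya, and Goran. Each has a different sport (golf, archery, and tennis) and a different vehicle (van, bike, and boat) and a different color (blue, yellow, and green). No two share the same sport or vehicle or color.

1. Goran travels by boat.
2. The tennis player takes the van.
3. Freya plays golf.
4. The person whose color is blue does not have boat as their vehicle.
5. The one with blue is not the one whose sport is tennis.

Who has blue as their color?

With clues 1–4, Goran is impossible for the one with color blue.
With clues 1–5, Amira is impossible for the one with color blue.
That leaves Freya.

Freya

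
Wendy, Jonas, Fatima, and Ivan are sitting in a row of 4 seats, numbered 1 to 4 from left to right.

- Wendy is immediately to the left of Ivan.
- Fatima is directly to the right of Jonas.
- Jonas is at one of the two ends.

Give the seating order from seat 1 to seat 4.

Jonas, Fatima, Wendy, Ivan

From clue 1: Wendy is in {1,2,3}.
From clues 1–2: Wendy is in {1,3}.
From clues 1–3: Jonas → seat 1, Fatima → seat 2, Wendy → seat 3, Ivan → seat 4.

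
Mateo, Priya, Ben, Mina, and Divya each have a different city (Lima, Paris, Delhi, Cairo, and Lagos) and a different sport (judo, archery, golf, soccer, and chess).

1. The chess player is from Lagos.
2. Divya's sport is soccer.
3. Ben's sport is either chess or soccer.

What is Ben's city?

With clues 1–3, Cairo, Delhi, Lima, and Paris are impossible for Ben's city.
That leaves Lagos.

Lagos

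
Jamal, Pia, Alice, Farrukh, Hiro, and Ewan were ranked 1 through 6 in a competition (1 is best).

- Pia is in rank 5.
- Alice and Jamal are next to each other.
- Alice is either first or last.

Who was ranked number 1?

Alice

With clue 1, Pia is ruled out for rank 1.
With clues 1–3, Ewan, Farrukh, Hiro, and Jamal are ruled out for rank 1.
So rank 1 is Alice.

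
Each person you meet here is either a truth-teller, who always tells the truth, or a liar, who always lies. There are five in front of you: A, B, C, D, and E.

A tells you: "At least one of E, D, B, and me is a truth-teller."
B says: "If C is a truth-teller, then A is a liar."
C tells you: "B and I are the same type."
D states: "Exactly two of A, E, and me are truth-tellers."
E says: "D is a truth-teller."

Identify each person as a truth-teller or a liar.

Consider A. Suppose A is a liar.
Then no assignment of the remaining roles makes every statement match its speaker's type — contradiction.
So A is a truth-teller.
Consider B. Suppose B is a liar.
Then whichever role C has, C's statement has the wrong truth value — contradiction.
So B is a truth-teller.
Consider C. Suppose C is a truth-teller.
Then B's statement comes out false, contradicting B being a truth-teller.
So C is a liar.
Consider D. Suppose D is a truth-teller.
Then no assignment of the remaining roles makes every statement match its speaker's type — contradiction.
So D is a liar.
With that fixed, E's statement is false, so E is a liar.

A: truth-teller, B: truth-teller, C: liar, D: liar, E: liar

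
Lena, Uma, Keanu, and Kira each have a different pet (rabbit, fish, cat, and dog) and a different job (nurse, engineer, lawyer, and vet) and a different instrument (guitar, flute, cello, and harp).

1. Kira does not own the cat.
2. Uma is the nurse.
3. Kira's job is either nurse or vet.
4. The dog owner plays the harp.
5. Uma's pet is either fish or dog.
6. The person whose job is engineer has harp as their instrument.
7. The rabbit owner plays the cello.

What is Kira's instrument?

cello

With clues 1–6, harp is impossible for Kira's instrument.
With clues 1–7, flute and guitar are impossible for Kira's instrument.
That leaves cello.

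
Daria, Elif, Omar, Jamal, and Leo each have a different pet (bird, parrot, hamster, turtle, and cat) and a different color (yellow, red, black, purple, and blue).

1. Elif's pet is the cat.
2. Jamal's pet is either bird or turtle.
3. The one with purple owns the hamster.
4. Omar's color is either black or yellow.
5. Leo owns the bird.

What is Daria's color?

With clues 1–5, black, blue, red, and yellow are impossible for Daria's color.
That leaves purple.

purple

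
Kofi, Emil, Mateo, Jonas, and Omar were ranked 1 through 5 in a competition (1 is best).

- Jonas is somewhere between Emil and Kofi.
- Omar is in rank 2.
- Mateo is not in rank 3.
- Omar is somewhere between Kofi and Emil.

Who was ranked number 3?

With clues 1–2, Omar is ruled out for rank 3.
With clues 1–3, Mateo is ruled out for rank 3.
With clues 1–4, Emil and Kofi are ruled out for rank 3.
So rank 3 is Jonas.

Jonas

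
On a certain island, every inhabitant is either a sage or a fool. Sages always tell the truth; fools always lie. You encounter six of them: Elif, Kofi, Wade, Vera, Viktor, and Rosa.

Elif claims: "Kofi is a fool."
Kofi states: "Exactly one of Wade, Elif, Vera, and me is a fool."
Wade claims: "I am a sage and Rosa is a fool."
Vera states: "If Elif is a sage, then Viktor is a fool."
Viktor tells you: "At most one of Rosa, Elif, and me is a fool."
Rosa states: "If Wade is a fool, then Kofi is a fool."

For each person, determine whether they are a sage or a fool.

Elif: sage, Kofi: fool, Wade: fool, Vera: fool, Viktor: sage, Rosa: sage

Consider Elif. Suppose Elif is a fool.
Then no assignment of the remaining roles makes every statement match its speaker's type — contradiction.
So Elif is a sage.
Consider Kofi. Suppose Kofi is a sage.
Then Elif's statement comes out false, contradicting Elif being a sage.
So Kofi is a fool.
With that fixed, Rosa's statement is true, so Rosa is a sage.
With that fixed, Wade's statement is false, so Wade is a fool.
With that fixed, Viktor's statement is true, so Viktor is a sage.
With that fixed, Vera's statement is false, so Vera is a fool.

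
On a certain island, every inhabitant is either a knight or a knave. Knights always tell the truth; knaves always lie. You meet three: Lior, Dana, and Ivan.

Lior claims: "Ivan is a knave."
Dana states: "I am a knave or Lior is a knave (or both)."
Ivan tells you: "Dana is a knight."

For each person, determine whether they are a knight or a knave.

Lior: knave, Dana: knight, Ivan: knight

Consider Lior. Suppose Lior is a knight.
Then whichever role Dana has, Dana's statement has the wrong truth value — contradiction.
So Lior is a knave.
With that fixed, Dana's statement is true, so Dana is a knight.
With that fixed, Ivan's statement is true, so Ivan is a knight.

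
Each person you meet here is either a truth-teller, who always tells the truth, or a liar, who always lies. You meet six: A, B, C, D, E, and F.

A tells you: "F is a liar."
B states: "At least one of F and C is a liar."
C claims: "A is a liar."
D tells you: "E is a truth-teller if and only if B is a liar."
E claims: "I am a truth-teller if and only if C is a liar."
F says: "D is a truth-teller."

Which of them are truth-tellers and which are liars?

A: truth-teller, B: truth-teller, C: liar, D: liar, E: truth-teller, F: liar

Consider A. Suppose A is a liar.
Then no assignment of the remaining roles makes every statement match its speaker's type — contradiction.
So A is a truth-teller.
With that fixed, C's statement is false, so C is a liar.
With that fixed, B's statement is true, so B is a truth-teller.
Consider D. Suppose D is a truth-teller.
Then no assignment of the remaining roles makes every statement match its speaker's type — contradiction.
So D is a liar.
With that fixed, F's statement is false, so F is a liar.
Consider E. Suppose E is a liar.
Then D's statement comes out true, contradicting D being a liar.
So E is a truth-teller.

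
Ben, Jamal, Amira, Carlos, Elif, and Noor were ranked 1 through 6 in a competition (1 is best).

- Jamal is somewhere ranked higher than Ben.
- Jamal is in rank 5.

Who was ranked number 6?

With clue 1, Jamal is ruled out for rank 6.
With clues 1–2, Amira, Carlos, Elif, and Noor are ruled out for rank 6.
So rank 6 is Ben.

Ben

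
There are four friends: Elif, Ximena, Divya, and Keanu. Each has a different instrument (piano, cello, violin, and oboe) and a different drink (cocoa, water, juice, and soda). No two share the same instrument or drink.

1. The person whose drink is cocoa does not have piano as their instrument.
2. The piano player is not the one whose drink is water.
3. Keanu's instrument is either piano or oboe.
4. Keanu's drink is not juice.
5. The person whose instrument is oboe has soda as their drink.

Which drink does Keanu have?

With clues 1–4, juice is impossible for Keanu's drink.
With clues 1–5, cocoa and water are impossible for Keanu's drink.
That leaves soda.

soda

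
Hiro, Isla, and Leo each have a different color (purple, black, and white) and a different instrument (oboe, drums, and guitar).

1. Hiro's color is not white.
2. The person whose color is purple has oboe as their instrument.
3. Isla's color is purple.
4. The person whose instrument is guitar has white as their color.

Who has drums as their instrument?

Hiro

With clues 1–3, Isla is impossible for the one with instrument drums.
With clues 1–4, Leo is impossible for the one with instrument drums.
That leaves Hiro.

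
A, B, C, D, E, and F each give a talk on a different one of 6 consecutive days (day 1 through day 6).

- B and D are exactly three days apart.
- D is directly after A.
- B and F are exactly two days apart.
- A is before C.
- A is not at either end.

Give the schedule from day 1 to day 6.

From clues 1–2: A is in {1,2,3,4,5}.
From clues 1–3: A is in {1,2,5}.
From clues 1–4: A is in {1,2}.
From clues 1–5: E → day 1, A → day 2, D → day 3, F → day 4, C → day 5, B → day 6.

E, A, D, F, C, B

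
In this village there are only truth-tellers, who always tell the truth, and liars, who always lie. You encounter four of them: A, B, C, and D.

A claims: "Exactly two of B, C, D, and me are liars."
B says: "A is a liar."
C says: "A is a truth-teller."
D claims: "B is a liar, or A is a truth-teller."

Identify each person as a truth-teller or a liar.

Consider A. Suppose A is a truth-teller.
Then no assignment of the remaining roles makes every statement match its speaker's type — contradiction.
So A is a liar.
With that fixed, B's statement is true, so B is a truth-teller.
With that fixed, C's statement is false, so C is a liar.
With that fixed, D's statement is false, so D is a liar.

A: liar, B: truth-teller, C: liar, D: liar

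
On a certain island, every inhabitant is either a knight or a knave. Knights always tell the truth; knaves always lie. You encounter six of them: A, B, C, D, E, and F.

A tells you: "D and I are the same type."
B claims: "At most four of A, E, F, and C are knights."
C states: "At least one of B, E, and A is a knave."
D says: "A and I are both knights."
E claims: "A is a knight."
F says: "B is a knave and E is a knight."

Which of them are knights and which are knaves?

Regardless of anyone's role, B's statement is true, so B is a knight.
With that fixed, F's statement is false, so F is a knave.
Consider A. Suppose A is a knave.
Then no assignment of the remaining roles makes every statement match its speaker's type — contradiction.
So A is a knight.
With that fixed, E's statement is true, so E is a knight.
With that fixed, C's statement is false, so C is a knave.
Consider D. Suppose D is a knave.
Then A's statement comes out false, contradicting A being a knight.
So D is a knight.

A: knight, B: knight, C: knave, D: knight, E: knight, F: knave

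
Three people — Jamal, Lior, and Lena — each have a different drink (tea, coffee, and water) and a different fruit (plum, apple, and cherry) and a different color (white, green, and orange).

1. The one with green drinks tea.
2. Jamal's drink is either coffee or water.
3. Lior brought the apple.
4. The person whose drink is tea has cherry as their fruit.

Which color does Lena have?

green

With clues 1–4, orange and white are impossible for Lena's color.
That leaves green.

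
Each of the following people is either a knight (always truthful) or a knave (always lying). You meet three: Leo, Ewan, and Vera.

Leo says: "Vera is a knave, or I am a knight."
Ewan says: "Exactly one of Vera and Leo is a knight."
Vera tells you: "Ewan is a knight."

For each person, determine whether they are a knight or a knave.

Leo: knave, Ewan: knight, Vera: knight

Consider Leo. Suppose Leo is a knight.
Then no assignment of the remaining roles makes every statement match its speaker's type — contradiction.
So Leo is a knave.
Consider Ewan. Suppose Ewan is a knave.
Then no assignment of the remaining roles makes every statement match its speaker's type — contradiction.
So Ewan is a knight.
With that fixed, Vera's statement is true, so Vera is a knight.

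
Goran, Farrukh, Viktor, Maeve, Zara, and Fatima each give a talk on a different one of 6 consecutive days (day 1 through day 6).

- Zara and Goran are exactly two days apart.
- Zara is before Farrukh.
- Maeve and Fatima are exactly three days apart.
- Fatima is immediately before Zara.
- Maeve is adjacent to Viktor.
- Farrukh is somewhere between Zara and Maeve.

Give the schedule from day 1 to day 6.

From clues 1–2: Farrukh is in {2,3,4,5,6}.
From clues 1–3: Farrukh is in {4,5,6}.
From clues 1–4: Goran is in {1,2,3}.
From clues 1–5: Goran is in {1,3}.
From clues 1–6: Goran → day 1, Fatima → day 2, Zara → day 3, Farrukh → day 4, Maeve → day 5, Viktor → day 6.

Goran, Fatima, Zara, Farrukh, Maeve, Viktor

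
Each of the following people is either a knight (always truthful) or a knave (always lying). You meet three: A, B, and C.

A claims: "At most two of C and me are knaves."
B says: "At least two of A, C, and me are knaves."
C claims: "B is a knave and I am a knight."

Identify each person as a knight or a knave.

Regardless of anyone's role, A's statement is true, so A is a knight.
Consider B. Suppose B is a knight.
Then B's own statement would have to be true, but it can't be — contradiction.
So B is a knave.
Consider C. Suppose C is a knave.
Then B's statement comes out true, contradicting B being a knave.
So C is a knight.

A: knight, B: knave, C: knight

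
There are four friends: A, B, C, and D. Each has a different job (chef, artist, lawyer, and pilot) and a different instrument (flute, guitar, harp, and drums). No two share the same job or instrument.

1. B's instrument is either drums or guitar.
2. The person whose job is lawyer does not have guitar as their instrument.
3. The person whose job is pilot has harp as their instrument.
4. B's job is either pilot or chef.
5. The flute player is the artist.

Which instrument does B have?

Clue 1 rules out flute and harp for B's instrument.
With clues 1–5, drums is impossible for B's instrument.
That leaves guitar.

guitar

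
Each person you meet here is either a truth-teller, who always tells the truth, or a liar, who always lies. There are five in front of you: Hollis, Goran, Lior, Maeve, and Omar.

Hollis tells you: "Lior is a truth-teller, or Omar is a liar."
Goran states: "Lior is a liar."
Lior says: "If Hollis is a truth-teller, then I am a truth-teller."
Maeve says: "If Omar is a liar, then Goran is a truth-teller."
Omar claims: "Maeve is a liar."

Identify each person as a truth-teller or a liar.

Hollis: truth-teller, Goran: truth-teller, Lior: liar, Maeve: truth-teller, Omar: liar

Consider Hollis. Suppose Hollis is a liar.
Then no assignment of the remaining roles makes every statement match its speaker's type — contradiction.
So Hollis is a truth-teller.
Consider Goran. Suppose Goran is a liar.
Then no assignment of the remaining roles makes every statement match its speaker's type — contradiction.
So Goran is a truth-teller.
With that fixed, Maeve's statement is true, so Maeve is a truth-teller.
With that fixed, Omar's statement is false, so Omar is a liar.
Consider Lior. Suppose Lior is a truth-teller.
Then Goran's statement comes out false, contradicting Goran being a truth-teller.
So Lior is a liar.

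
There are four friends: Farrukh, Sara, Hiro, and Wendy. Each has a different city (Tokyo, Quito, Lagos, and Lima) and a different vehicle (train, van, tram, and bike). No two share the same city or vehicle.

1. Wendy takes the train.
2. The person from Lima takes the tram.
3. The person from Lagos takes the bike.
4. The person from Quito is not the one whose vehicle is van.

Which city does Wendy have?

Quito

With clues 1–2, Lima is impossible for Wendy's city.
With clues 1–3, Lagos is impossible for Wendy's city.
With clues 1–4, Tokyo is impossible for Wendy's city.
That leaves Quito.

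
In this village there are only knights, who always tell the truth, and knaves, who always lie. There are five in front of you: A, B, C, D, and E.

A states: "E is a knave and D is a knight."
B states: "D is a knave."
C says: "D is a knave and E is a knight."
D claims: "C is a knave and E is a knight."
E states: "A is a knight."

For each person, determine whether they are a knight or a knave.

Consider A. Suppose A is a knight.
Then no assignment of the remaining roles makes every statement match its speaker's type — contradiction.
So A is a knave.
With that fixed, E's statement is false, so E is a knave.
With that fixed, C's statement is false, so C is a knave.
With that fixed, D's statement is false, so D is a knave.
With that fixed, B's statement is true, so B is a knight.

A: knave, B: knight, C: knave, D: knave, E: knave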